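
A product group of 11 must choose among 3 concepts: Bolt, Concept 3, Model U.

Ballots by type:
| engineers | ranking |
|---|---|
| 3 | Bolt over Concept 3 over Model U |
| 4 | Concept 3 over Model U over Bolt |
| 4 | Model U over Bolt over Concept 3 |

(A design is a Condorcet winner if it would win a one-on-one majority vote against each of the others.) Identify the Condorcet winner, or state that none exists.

none

Pairwise majorities:
Bolt vs Concept 3: Bolt wins 7–4.
Bolt vs Model U: Model U, 8–3.
Concept 3 vs Model U: Concept 3 is ranked higher on 3+4 = 7 ballots, Model U on 4. Concept 3 wins 7–4.
No design is unbeaten: Bolt loses to Model U; Concept 3 loses to Bolt; Model U loses to Concept 3. In particular Bolt beats Concept 3 beats Model U beats Bolt is a majority cycle — no Condorcet winner exists.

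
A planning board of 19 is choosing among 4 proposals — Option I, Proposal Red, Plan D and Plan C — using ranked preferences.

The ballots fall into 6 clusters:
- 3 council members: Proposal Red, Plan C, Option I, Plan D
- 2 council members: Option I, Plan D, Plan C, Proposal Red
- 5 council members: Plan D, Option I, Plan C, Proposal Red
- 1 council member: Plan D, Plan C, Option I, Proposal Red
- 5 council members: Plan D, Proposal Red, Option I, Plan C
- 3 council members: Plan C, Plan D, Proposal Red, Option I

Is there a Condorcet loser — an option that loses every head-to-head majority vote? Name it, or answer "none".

none

Head-to-head results (19 council members):
Option I vs Proposal Red: 8 to 11, Proposal Red.
Option I vs Plan D: Option I is ranked higher on 3+2 = 5 ballots, Plan D on 14. Plan D wins 14–5.
Option I vs Plan C: Option I, 12–7.
Proposal Red vs Plan D: Proposal Red preferred on 3 ballots; Plan D wins 16–3.
Proposal Red vs Plan C: Plan C wins 11–8.
Plan D vs Plan C: Plan D wins 13–6.
Every option wins at least one matchup (Option I beats Plan C; Proposal Red beats Option I; Plan D beats Option I; Plan C beats Proposal Red), so there is no Condorcet loser.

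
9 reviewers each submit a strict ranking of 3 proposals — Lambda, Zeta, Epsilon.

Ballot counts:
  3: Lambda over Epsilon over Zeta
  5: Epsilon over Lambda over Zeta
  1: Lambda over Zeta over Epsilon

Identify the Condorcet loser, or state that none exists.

Zeta

Head-to-head results (9 reviewers):
Lambda vs Zeta: Lambda, 9–0.
Lambda–Epsilon: Epsilon 5–4.
Zeta vs Epsilon: Epsilon, 8–1.
Zeta is beaten in every head-to-head and is the Condorcet loser.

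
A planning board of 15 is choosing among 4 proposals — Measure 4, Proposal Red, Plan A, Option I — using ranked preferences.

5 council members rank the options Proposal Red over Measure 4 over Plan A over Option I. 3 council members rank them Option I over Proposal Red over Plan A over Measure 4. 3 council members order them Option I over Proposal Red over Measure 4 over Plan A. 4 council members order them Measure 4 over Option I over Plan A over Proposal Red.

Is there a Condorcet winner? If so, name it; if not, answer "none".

Head-to-head results (15 council members):
Measure 4 vs Proposal Red: Proposal Red, 11–4.
Measure 4 vs Plan A: Measure 4, 12–3.
Measure 4 vs Option I: Measure 4, 9–6.
Proposal Red–Plan A: Proposal Red 11–4.
Proposal Red vs Option I: Option I wins 10–5.
Plan A–Option I: Option I 10–5.
Each option drops at least one matchup (Measure 4 loses to Proposal Red; Proposal Red loses to Option I; Plan A loses to Measure 4; Option I loses to Measure 4); the cycle Measure 4 → Option I → Proposal Red → Measure 4 rules out a Condorcet winner.

none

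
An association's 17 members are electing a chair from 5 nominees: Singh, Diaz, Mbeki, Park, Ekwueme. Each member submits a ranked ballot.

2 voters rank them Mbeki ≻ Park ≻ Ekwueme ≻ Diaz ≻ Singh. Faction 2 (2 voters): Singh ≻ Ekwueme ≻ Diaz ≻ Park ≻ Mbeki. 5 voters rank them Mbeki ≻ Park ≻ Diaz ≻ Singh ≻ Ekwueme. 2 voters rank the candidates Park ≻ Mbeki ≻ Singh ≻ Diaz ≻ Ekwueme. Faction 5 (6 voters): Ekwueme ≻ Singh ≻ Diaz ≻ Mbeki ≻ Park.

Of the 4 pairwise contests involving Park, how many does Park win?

Park against each rival (17 voters):
Park vs Singh: Park is ranked higher on 2+5+2 = 9 ballots, Singh on 8. Park wins 9–8.
Park–Diaz: Park 9–8.
Park vs Mbeki: Mbeki wins 13–4.
Park–Ekwueme: Park 9–8.
Park beats Singh, Diaz, Ekwueme; loses to Mbeki — 3 pairwise wins.

3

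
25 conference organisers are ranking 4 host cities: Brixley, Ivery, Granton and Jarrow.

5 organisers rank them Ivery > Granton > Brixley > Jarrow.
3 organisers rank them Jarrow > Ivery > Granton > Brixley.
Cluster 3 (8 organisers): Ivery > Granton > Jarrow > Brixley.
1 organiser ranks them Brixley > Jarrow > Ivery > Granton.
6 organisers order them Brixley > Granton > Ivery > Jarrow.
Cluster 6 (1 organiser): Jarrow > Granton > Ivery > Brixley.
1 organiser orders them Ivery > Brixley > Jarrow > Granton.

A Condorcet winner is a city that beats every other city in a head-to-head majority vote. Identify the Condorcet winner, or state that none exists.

Pairwise majorities:
Brixley vs Ivery: Brixley preferred on 1+6 = 7 ballots; Ivery wins 18–7.
Brixley vs Granton: Granton wins 17–8.
Brixley vs Jarrow: Brixley is ranked higher on 5+1+6+1 = 13 ballots, Jarrow on 12. Brixley wins 13–12.
Ivery vs Granton: Ivery preferred on 5+3+8+1+1 = 18 ballots; Ivery wins 18–7.
Ivery vs Jarrow: Ivery preferred on 5+8+6+1 = 20 ballots; Ivery wins 20–5.
Granton vs Jarrow: Granton wins 19–6.
Ivery defeats every rival head-to-head and is the Condorcet winner.

Ivery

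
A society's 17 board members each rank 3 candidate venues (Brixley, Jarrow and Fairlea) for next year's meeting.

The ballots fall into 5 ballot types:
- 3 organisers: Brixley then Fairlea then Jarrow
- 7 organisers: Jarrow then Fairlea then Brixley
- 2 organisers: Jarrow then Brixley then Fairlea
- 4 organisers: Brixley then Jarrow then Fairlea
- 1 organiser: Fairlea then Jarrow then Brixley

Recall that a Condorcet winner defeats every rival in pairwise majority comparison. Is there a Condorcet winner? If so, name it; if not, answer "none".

Pairwise majorities:
Brixley vs Jarrow: Jarrow, 10–7.
Brixley vs Fairlea: Brixley, 9–8.
Jarrow vs Fairlea: Jarrow wins 13–4.
Jarrow defeats every rival head-to-head and is the Condorcet winner.

Jarrow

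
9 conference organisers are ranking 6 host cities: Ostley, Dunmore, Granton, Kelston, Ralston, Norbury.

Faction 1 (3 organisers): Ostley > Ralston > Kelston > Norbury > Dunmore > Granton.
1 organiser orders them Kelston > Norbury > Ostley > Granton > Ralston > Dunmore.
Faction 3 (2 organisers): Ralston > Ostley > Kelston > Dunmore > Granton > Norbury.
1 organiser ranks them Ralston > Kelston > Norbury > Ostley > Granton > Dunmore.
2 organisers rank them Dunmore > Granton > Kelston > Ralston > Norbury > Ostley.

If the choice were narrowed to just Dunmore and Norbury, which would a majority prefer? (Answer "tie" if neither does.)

Norbury

Ballots ranking Dunmore above Norbury: 2 + 2 = 4.
Ballots ranking Norbury above Dunmore: 9 − 4 = 5.
Norbury wins the head-to-head 5–4.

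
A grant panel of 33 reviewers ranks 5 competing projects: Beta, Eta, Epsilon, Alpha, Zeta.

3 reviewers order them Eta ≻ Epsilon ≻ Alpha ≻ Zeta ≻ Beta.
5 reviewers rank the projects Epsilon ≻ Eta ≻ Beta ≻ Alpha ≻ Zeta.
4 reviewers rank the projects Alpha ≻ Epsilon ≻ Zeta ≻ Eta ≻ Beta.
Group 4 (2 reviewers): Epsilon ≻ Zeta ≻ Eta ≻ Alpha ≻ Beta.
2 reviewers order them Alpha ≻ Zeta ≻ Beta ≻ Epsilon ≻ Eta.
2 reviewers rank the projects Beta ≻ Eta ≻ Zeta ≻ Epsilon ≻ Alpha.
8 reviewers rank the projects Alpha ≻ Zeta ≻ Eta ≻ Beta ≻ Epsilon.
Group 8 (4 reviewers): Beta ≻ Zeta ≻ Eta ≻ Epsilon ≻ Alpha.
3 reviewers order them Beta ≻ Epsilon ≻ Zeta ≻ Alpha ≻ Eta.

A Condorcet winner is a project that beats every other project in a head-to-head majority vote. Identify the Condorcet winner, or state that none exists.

Check each pair by majority over 33 ballots:
Beta–Eta: Eta 22–11.
Beta vs Epsilon: Beta wins 19–14.
Beta vs Alpha: Alpha wins 19–14.
Beta vs Zeta: 5+2+4+3 = 14 for Beta, 19 for Zeta — Zeta by 19–14.
Eta vs Epsilon: 17 to 16, Eta.
Eta vs Alpha: Alpha, 17–16.
Eta vs Zeta: Zeta, 23–10.
Epsilon–Alpha: Epsilon 19–14.
Epsilon–Zeta: Epsilon 17–16.
Alpha vs Zeta: Alpha, 22–11.
No project is unbeaten: Beta loses to Eta; Eta loses to Alpha; Epsilon loses to Beta; Alpha loses to Epsilon; Zeta loses to Epsilon. In particular Beta beats Epsilon beats Alpha beats Beta is a majority cycle — no Condorcet winner exists.

none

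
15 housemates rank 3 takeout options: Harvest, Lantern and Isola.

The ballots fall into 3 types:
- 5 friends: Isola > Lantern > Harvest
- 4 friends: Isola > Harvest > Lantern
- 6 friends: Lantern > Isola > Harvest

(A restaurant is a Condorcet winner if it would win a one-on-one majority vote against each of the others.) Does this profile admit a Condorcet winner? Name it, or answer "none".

Head-to-head results (15 friends):
Harvest vs Lantern: Lantern, 11–4.
Harvest–Isola: Isola 15–0.
Lantern–Isola: Isola 9–6.
Isola wins every pairwise contest, so Isola is the Condorcet winner.

Isola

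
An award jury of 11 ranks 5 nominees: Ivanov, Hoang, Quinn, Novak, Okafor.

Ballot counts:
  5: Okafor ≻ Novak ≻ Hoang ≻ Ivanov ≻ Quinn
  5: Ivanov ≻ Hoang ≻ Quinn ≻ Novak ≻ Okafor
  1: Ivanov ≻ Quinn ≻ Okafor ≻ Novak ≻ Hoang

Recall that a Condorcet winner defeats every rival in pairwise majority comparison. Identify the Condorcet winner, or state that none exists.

Ivanov

Head-to-head results (11 jurors):
Ivanov vs Hoang: 5+1 = 6 for Ivanov, 5 for Hoang — Ivanov by 6–5.
Ivanov vs Quinn: 11 to 0, Ivanov.
Ivanov–Novak: Ivanov 6–5.
Ivanov vs Okafor: Ivanov wins 6–5.
Hoang vs Quinn: Hoang preferred on 5+5 = 10 ballots; Hoang wins 10–1.
Hoang vs Novak: Hoang preferred on 5 ballots; Novak wins 6–5.
Hoang–Okafor: Okafor 6–5.
Quinn vs Novak: Quinn wins 6–5.
Quinn vs Okafor: Quinn wins 6–5.
Novak vs Okafor: 5 for Novak, 6 for Okafor — Okafor by 6–5.
Only Ivanov has no losses; Ivanov is the Condorcet winner.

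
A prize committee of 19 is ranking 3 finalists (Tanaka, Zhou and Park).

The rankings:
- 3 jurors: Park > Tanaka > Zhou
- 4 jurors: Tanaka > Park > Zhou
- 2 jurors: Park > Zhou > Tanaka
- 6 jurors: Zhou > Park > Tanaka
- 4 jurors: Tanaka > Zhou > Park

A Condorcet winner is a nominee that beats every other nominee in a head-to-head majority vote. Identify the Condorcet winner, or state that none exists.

none

Head-to-head results (19 jurors):
Tanaka vs Zhou: 3+4+4 = 11 for Tanaka, 8 for Zhou — Tanaka by 11–8.
Tanaka vs Park: 4+4 = 8 for Tanaka, 11 for Park — Park by 11–8.
Zhou vs Park: Zhou wins 10–9.
Each nominee drops at least one matchup (Tanaka loses to Park; Zhou loses to Tanaka; Park loses to Zhou); the cycle Tanaka > Zhou > Park > Tanaka rules out a Condorcet winner.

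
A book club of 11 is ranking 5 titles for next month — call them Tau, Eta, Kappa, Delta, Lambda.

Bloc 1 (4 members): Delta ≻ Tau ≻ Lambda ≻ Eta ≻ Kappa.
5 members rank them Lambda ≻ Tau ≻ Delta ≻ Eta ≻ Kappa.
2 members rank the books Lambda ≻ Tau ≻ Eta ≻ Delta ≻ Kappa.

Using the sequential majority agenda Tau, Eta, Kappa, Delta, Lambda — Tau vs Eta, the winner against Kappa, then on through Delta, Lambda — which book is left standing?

Lambda

Round 1: Tau vs Eta — 11–0, Tau advances.
Round 2: Tau vs Kappa — 11–0, Tau advances.
Round 3: Tau vs Delta — 7–4, Tau advances.
Round 4: Tau vs Lambda — 4–7, Lambda advances.
The agenda winner is Lambda.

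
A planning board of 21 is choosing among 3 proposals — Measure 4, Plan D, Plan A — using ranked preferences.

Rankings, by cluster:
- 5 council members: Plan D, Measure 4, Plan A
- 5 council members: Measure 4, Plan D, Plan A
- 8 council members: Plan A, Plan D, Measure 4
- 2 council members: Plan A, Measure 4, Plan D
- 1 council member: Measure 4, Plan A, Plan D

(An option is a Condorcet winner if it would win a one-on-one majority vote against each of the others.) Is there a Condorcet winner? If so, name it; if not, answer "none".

Head-to-head results (21 council members):
Measure 4 vs Plan D: Plan D wins 13–8.
Measure 4 vs Plan A: Measure 4 wins 11–10.
Plan D vs Plan A: Plan A wins 11–10.
Every option loses at least once (Measure 4 loses to Plan D; Plan D loses to Plan A; Plan A loses to Measure 4). The majority relation contains the cycle Measure 4 > Plan A > Plan D > Measure 4, so there is no Condorcet winner.

none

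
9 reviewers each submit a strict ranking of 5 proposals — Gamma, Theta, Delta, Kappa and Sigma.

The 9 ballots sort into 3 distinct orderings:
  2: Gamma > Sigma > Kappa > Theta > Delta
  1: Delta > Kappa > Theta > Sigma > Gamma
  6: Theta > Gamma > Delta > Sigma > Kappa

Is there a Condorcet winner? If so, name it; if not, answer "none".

Theta

Check each pair by majority over 9 ballots:
Gamma vs Theta: Theta wins 7–2.
Gamma vs Delta: Gamma wins 8–1.
Gamma vs Kappa: Gamma, 8–1.
Gamma vs Sigma: Gamma, 8–1.
Theta vs Delta: Theta wins 8–1.
Theta–Kappa: Theta 6–3.
Theta vs Sigma: Theta, 7–2.
Delta vs Kappa: Delta, 7–2.
Delta vs Sigma: Delta wins 7–2.
Kappa–Sigma: Sigma 8–1.
Theta beats each of Gamma, Delta, Kappa, Sigma — Theta is the Condorcet winner.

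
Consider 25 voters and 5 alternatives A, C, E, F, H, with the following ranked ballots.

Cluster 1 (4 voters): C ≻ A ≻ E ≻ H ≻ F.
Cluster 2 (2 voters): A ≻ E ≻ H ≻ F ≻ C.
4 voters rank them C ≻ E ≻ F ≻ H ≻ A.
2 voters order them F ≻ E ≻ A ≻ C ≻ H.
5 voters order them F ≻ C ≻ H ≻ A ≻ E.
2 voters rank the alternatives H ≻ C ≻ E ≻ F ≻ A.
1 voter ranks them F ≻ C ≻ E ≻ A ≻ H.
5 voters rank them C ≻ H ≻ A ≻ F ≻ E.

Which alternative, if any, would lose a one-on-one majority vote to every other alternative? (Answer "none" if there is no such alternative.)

Pairwise majorities:
A vs C: C, 21–4.
A vs E: A wins 16–9.
A vs F: F wins 14–11.
A vs H: H, 16–9.
C–E: C 21–4.
C vs F: C preferred on 4+4+2+5 = 15 ballots; C wins 15–10.
C vs H: C, 21–4.
E vs F: F wins 13–12.
E vs H: E, 13–12.
F vs H: H, 13–12.
Each alternative has at least one pairwise win (A beats E; C beats A; E beats H; F beats A; H beats A) — no Condorcet loser.

none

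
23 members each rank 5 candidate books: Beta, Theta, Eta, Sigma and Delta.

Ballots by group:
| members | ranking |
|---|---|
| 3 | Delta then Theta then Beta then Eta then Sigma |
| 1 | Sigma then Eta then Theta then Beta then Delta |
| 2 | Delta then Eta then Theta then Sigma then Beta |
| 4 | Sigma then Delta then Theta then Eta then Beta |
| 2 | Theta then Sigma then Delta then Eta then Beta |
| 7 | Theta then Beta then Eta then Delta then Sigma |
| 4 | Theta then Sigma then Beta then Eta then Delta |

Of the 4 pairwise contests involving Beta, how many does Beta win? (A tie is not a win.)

2

Beta against each rival (23 members):
Beta vs Theta: 0 for Beta, 23 for Theta — Theta by 23–0.
Beta vs Eta: Beta wins 14–9.
Beta vs Sigma: Beta is ranked higher on 3+7 = 10 ballots, Sigma on 13. Sigma wins 13–10.
Beta vs Delta: 1+7+4 = 12 for Beta, 11 for Delta — Beta by 12–11.
Beta beats Eta, Delta; loses to Theta, Sigma — 2 pairwise wins.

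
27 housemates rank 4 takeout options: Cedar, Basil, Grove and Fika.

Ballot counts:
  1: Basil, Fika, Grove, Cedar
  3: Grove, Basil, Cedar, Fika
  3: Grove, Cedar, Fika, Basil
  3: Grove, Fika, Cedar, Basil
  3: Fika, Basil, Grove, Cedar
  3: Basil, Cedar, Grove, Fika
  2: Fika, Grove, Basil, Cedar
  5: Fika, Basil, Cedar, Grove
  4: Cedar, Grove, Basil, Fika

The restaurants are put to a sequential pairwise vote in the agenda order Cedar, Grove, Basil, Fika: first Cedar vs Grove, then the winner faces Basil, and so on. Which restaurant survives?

Round 1: Cedar vs Grove — 12–15, Grove advances.
Round 2: Grove vs Basil — 15–12, Grove advances.
Round 3: Grove vs Fika — 16–11, Grove advances.
The agenda winner is Grove.

Grove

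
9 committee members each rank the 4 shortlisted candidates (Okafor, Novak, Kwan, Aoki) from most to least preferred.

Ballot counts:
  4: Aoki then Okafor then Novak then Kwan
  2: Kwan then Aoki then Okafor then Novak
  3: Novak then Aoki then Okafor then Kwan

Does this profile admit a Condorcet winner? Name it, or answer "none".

Pairwise majorities:
Okafor–Novak: Okafor 6–3.
Okafor vs Kwan: Okafor preferred on 4+3 = 7 ballots; Okafor wins 7–2.
Okafor vs Aoki: 0 to 9, Aoki.
Novak vs Kwan: 4+3 = 7 for Novak, 2 for Kwan — Novak by 7–2.
Novak vs Aoki: Aoki wins 6–3.
Kwan vs Aoki: Kwan is ranked higher on 2 ballots, Aoki on 7. Aoki wins 7–2.
Only Aoki has no losses; Aoki is the Condorcet winner.

Aoki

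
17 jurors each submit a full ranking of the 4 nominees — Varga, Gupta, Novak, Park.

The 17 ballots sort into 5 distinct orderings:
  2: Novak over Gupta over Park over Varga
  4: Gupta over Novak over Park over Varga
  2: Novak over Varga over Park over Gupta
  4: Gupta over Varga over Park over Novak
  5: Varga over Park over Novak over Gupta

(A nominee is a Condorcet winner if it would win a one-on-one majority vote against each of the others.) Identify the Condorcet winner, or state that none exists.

none

Head-to-head results (17 jurors):
Varga vs Gupta: 2+5 = 7 for Varga, 10 for Gupta — Gupta by 10–7.
Varga vs Novak: Varga is ranked higher on 4+5 = 9 ballots, Novak on 8. Varga wins 9–8.
Varga vs Park: Varga wins 11–6.
Gupta vs Novak: Novak, 9–8.
Gupta vs Park: Gupta wins 10–7.
Novak vs Park: Novak preferred on 2+4+2 = 8 ballots; Park wins 9–8.
No nominee is unbeaten: Varga loses to Gupta; Gupta loses to Novak; Novak loses to Varga; Park loses to Varga. In particular Varga beats Novak beats Gupta beats Varga is a majority cycle — no Condorcet winner exists.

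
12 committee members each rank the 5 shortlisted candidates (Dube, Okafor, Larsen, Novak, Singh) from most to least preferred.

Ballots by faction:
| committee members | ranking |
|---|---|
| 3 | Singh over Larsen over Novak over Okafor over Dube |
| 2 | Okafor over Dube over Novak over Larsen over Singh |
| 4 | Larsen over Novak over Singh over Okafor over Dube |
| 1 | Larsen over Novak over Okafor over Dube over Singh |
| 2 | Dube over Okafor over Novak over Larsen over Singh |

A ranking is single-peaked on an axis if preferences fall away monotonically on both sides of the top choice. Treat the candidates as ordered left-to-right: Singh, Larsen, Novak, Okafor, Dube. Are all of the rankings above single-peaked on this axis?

Axis positions: Singh=1, Larsen=2, Novak=3, Okafor=4, Dube=5.
Faction 1 (peak Singh at position 1): ranking walks positions 1-2-3-4-5, expanding outward from the peak — single-peaked.
Faction 2 (peak Okafor at position 4): ranking walks positions 4-5-3-2-1, expanding outward from the peak — single-peaked.
Faction 3 (peak Larsen at position 2): ranking walks positions 2-3-1-4-5, expanding outward from the peak — single-peaked.
Faction 4 (peak Larsen at position 2): ranking walks positions 2-3-4-5-1, expanding outward from the peak — single-peaked.
Faction 5 (peak Dube at position 5): ranking walks positions 5-4-3-2-1, expanding outward from the peak — single-peaked.
Every ranking is single-peaked on this axis.

yes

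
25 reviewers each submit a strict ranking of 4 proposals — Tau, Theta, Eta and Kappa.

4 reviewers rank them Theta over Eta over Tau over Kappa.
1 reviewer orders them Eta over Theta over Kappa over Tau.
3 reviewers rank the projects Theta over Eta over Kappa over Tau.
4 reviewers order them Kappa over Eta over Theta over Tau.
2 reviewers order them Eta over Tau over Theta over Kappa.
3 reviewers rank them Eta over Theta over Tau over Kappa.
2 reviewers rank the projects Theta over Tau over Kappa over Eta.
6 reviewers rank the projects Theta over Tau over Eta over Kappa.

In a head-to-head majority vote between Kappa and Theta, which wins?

Theta

Ballots ranking Kappa above Theta: 4.
Ballots ranking Theta above Kappa: 25 − 4 = 21.
Theta wins the head-to-head 21–4.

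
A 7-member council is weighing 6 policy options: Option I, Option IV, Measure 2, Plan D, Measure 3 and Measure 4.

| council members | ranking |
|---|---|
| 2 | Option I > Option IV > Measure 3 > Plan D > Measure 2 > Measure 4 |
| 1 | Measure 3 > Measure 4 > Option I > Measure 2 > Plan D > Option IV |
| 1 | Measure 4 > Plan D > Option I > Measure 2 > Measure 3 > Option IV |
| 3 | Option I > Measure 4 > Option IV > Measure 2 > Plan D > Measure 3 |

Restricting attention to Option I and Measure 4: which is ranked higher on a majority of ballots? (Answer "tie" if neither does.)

Ballots ranking Option I above Measure 4: 2 + 3 = 5.
Ballots ranking Measure 4 above Option I: 7 − 5 = 2.
Option I wins the head-to-head 5–2.

Option I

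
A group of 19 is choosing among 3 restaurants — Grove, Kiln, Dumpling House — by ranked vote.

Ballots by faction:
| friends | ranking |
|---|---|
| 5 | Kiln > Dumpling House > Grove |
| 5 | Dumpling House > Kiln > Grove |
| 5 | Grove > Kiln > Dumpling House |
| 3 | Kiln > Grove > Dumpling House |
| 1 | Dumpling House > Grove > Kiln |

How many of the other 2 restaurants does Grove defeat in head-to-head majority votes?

0

Grove against each rival (19 friends):
Grove vs Kiln: Kiln wins 13–6.
Grove vs Dumpling House: Grove preferred on 5+3 = 8 ballots; Dumpling House wins 11–8.
Grove beats no one; loses to Kiln, Dumpling House — 0 pairwise wins.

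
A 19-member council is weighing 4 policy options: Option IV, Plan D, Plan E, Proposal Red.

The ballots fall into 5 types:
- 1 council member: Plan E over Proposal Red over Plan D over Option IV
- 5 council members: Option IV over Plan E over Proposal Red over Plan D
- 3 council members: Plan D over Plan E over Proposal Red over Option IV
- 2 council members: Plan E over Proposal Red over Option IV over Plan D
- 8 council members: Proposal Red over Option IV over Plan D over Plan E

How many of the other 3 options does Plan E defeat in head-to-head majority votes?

1

Plan E against each rival (19 council members):
Plan E vs Option IV: 6 to 13, Option IV.
Plan E vs Plan D: Plan D, 11–8.
Plan E vs Proposal Red: 1+5+3+2 = 11 for Plan E, 8 for Proposal Red — Plan E by 11–8.
Plan E beats Proposal Red; loses to Option IV, Plan D — 1 pairwise win.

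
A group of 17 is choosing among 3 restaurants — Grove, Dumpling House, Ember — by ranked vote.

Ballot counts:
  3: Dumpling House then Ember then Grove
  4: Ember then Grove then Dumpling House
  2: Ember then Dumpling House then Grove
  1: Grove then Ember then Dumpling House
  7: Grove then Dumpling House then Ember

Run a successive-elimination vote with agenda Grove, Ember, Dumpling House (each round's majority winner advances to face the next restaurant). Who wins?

Round 1: Grove vs Ember — 8–9, Ember advances.
Round 2: Ember vs Dumpling House — 7–10, Dumpling House advances.
The agenda winner is Dumpling House.

Dumpling House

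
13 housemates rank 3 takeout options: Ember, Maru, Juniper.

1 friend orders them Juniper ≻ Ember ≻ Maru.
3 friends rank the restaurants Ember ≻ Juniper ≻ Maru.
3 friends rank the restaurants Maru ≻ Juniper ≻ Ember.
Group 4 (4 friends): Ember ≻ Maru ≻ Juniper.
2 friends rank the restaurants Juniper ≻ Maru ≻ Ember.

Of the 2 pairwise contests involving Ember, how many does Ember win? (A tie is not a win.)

Ember against each rival (13 friends):
Ember vs Maru: 8 to 5, Ember.
Ember–Juniper: Ember 7–6.
Ember beats Maru, Juniper — 2 pairwise wins.

2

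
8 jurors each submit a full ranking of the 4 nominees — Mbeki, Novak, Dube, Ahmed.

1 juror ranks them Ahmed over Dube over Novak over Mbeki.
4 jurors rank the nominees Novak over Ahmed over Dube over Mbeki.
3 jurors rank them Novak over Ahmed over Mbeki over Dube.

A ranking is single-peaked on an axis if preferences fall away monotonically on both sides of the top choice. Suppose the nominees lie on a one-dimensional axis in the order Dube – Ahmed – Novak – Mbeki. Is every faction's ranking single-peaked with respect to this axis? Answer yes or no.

Axis positions: Dube=1, Ahmed=2, Novak=3, Mbeki=4.
Faction 1 (peak Ahmed at position 2): ranking walks positions 2-1-3-4, expanding outward from the peak — single-peaked.
Faction 2 (peak Novak at position 3): ranking walks positions 3-2-1-4, expanding outward from the peak — single-peaked.
Faction 3 (peak Novak at position 3): ranking walks positions 3-2-4-1, expanding outward from the peak — single-peaked.
Every ranking is single-peaked on this axis.

yes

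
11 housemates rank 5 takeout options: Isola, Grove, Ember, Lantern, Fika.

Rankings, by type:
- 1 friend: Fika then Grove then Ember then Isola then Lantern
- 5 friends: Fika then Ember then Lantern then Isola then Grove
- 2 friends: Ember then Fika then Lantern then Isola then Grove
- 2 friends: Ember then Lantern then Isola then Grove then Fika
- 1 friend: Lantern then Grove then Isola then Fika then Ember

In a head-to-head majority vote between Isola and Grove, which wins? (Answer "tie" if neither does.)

Ballots ranking Isola above Grove: 5 + 2 + 2 = 9.
Ballots ranking Grove above Isola: 11 − 9 = 2.
Isola wins the head-to-head 9–2.

Isola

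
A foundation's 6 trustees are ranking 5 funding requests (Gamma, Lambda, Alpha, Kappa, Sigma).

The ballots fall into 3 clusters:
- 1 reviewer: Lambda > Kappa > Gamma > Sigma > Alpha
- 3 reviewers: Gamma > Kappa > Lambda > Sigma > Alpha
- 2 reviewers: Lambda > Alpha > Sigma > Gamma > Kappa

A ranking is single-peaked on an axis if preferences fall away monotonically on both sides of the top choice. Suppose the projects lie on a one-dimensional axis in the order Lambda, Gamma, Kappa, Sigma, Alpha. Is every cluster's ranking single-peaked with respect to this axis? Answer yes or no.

no

Axis positions: Lambda=1, Gamma=2, Kappa=3, Sigma=4, Alpha=5.
Cluster 1: ranking walks positions 1-3-2-4-5; Kappa is ranked above Gamma even though Gamma lies between Kappa and the peak Lambda on the axis — preferences dip and rise again. Not single-peaked.
Cluster 2 (peak Gamma at position 2): ranking walks positions 2-3-1-4-5, expanding outward from the peak — single-peaked.
Cluster 3: ranking walks positions 1-5-4-2-3; Alpha is ranked above Gamma even though Gamma lies between Alpha and the peak Lambda on the axis — preferences dip and rise again. Not single-peaked.
Cluster 1 violates single-peakedness, so the profile is not single-peaked on this axis.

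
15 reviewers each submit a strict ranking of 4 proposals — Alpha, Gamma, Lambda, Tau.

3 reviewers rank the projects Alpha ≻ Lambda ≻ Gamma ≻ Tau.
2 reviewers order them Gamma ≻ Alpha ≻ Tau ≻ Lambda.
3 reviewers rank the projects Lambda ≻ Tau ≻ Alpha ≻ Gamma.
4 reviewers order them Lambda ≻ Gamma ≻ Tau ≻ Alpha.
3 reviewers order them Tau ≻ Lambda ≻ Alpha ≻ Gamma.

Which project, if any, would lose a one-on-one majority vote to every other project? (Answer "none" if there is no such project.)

Pairwise majorities:
Alpha vs Gamma: Alpha preferred on 3+3+3 = 9 ballots; Alpha wins 9–6.
Alpha vs Lambda: Lambda wins 10–5.
Alpha vs Tau: 3+2 = 5 for Alpha, 10 for Tau — Tau by 10–5.
Gamma vs Lambda: Gamma preferred on 2 ballots; Lambda wins 13–2.
Gamma vs Tau: Gamma wins 9–6.
Lambda vs Tau: Lambda wins 10–5.
No project is winless: Alpha beats Gamma; Gamma beats Tau; Lambda beats Alpha; Tau beats Alpha. There is no Condorcet loser.

none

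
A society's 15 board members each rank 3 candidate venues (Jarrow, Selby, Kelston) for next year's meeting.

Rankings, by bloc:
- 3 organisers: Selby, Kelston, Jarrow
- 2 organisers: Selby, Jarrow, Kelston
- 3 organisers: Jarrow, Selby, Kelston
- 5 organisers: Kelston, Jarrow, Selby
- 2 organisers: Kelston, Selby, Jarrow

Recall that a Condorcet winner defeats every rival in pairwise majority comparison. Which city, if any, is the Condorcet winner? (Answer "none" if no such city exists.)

none

Pairwise majorities:
Jarrow vs Selby: 3+5 = 8 for Jarrow, 7 for Selby — Jarrow by 8–7.
Jarrow vs Kelston: 2+3 = 5 for Jarrow, 10 for Kelston — Kelston by 10–5.
Selby vs Kelston: Selby is ranked higher on 3+2+3 = 8 ballots, Kelston on 7. Selby wins 8–7.
Every city loses at least once (Jarrow loses to Kelston; Selby loses to Jarrow; Kelston loses to Selby). The majority relation contains the cycle Jarrow beats Selby beats Kelston beats Jarrow, so there is no Condorcet winner.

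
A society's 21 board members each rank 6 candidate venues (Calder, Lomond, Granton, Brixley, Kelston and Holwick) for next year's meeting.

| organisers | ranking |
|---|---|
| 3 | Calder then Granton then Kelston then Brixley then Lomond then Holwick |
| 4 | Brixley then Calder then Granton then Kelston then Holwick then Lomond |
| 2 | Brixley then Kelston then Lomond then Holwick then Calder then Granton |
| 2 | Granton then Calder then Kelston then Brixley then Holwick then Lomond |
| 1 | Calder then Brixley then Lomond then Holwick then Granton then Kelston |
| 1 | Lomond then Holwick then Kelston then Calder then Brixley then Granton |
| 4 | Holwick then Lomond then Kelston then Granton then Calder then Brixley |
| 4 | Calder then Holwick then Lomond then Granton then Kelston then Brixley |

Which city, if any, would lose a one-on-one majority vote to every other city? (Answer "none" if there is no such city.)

none

Pairwise majorities:
Calder vs Lomond: Calder wins 14–7.
Calder vs Granton: Calder is ranked higher on 3+4+2+1+1+4 = 15 ballots, Granton on 6. Calder wins 15–6.
Calder vs Brixley: Calder wins 15–6.
Calder vs Kelston: Calder wins 14–7.
Calder vs Holwick: 3+4+2+1+4 = 14 for Calder, 7 for Holwick — Calder by 14–7.
Lomond vs Granton: Lomond preferred on 2+1+1+4+4 = 12 ballots; Lomond wins 12–9.
Lomond vs Brixley: Lomond is ranked higher on 1+4+4 = 9 ballots, Brixley on 12. Brixley wins 12–9.
Lomond vs Kelston: Lomond preferred on 1+1+4+4 = 10 ballots; Kelston wins 11–10.
Lomond vs Holwick: 7 to 14, Holwick.
Granton vs Brixley: Granton, 13–8.
Granton vs Kelston: Granton preferred on 3+4+2+1+4 = 14 ballots; Granton wins 14–7.
Granton vs Holwick: Granton is ranked higher on 3+4+2 = 9 ballots, Holwick on 12. Holwick wins 12–9.
Brixley–Kelston: Kelston 14–7.
Brixley vs Holwick: Brixley wins 12–9.
Kelston vs Holwick: 11 to 10, Kelston.
No city is winless: Calder beats Lomond; Lomond beats Granton; Granton beats Brixley; Brixley beats Lomond; Kelston beats Lomond; Holwick beats Lomond. There is no Condorcet loser.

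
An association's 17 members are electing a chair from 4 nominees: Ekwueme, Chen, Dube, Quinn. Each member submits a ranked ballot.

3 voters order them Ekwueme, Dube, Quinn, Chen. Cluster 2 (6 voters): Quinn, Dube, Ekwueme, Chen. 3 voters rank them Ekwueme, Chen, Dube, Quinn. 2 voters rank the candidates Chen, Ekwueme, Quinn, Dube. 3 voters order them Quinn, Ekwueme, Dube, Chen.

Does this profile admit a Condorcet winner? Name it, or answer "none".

Check each pair by majority over 17 ballots:
Ekwueme vs Chen: 15 to 2, Ekwueme.
Ekwueme vs Dube: 3+3+2+3 = 11 for Ekwueme, 6 for Dube — Ekwueme by 11–6.
Ekwueme vs Quinn: Ekwueme preferred on 3+3+2 = 8 ballots; Quinn wins 9–8.
Chen vs Dube: Chen is ranked higher on 3+2 = 5 ballots, Dube on 12. Dube wins 12–5.
Chen vs Quinn: 5 to 12, Quinn.
Dube vs Quinn: Dube preferred on 3+3 = 6 ballots; Quinn wins 11–6.
Quinn defeats every rival head-to-head and is the Condorcet winner.

Quinn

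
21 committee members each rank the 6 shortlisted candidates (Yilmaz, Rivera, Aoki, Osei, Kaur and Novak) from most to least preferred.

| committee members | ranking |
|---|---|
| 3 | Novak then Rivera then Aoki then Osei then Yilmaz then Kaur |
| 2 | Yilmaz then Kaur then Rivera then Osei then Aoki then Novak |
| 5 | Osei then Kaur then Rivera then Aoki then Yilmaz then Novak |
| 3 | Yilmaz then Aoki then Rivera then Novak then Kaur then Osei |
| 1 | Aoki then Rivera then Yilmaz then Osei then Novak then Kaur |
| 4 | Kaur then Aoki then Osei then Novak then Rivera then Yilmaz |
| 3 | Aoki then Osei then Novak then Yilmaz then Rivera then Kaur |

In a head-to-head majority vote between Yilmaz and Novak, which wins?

Ballots ranking Yilmaz above Novak: 2 + 5 + 3 + 1 = 11.
Ballots ranking Novak above Yilmaz: 21 − 11 = 10.
Yilmaz wins the head-to-head 11–10.

Yilmaz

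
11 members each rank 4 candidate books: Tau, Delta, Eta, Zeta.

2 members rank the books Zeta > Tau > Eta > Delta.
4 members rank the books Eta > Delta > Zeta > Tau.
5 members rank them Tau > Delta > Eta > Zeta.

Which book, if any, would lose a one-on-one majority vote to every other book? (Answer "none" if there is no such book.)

none

Head-to-head results (11 members):
Tau vs Delta: Tau preferred on 2+5 = 7 ballots; Tau wins 7–4.
Tau–Eta: Tau 7–4.
Tau vs Zeta: Tau is ranked higher on 5 ballots, Zeta on 6. Zeta wins 6–5.
Delta vs Eta: Eta wins 6–5.
Delta vs Zeta: Delta, 9–2.
Eta vs Zeta: Eta wins 9–2.
No book is winless: Tau beats Delta; Delta beats Zeta; Eta beats Delta; Zeta beats Tau. There is no Condorcet loser.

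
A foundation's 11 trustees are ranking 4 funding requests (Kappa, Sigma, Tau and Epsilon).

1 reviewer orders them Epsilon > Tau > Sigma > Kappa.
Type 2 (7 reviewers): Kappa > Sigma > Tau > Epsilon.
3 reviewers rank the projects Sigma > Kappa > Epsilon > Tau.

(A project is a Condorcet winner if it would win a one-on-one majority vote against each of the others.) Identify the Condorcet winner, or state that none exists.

Kappa

Head-to-head results (11 reviewers):
Kappa–Sigma: Kappa 7–4.
Kappa vs Tau: Kappa, 10–1.
Kappa vs Epsilon: Kappa, 10–1.
Sigma vs Tau: Sigma wins 10–1.
Sigma vs Epsilon: Sigma, 10–1.
Tau vs Epsilon: Tau, 7–4.
Kappa beats each of Sigma, Tau, Epsilon — Kappa is the Condorcet winner.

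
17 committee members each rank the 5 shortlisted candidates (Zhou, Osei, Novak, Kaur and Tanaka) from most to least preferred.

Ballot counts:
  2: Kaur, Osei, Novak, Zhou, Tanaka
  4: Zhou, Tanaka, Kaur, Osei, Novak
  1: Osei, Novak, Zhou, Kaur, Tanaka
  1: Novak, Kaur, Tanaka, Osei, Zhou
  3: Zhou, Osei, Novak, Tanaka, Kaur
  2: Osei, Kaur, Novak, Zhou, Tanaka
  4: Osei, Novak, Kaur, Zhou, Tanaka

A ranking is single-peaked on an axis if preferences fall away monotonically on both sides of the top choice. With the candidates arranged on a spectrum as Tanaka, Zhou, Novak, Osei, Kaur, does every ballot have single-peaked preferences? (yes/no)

Axis positions: Tanaka=1, Zhou=2, Novak=3, Osei=4, Kaur=5.
Type 1 (peak Kaur at position 5): ranking walks positions 5-4-3-2-1, expanding outward from the peak — single-peaked.
Type 2: ranking walks positions 2-1-5-4-3; Kaur is ranked above Novak even though Novak lies between Kaur and the peak Zhou on the axis — preferences dip and rise again. Not single-peaked.
Type 3 (peak Osei at position 4): ranking walks positions 4-3-2-5-1, expanding outward from the peak — single-peaked.
Type 4: ranking walks positions 3-5-1-4-2; Kaur is ranked above Osei even though Osei lies between Kaur and the peak Novak on the axis — preferences dip and rise again. Not single-peaked.
Type 5: ranking walks positions 2-4-3-1-5; Osei is ranked above Novak even though Novak lies between Osei and the peak Zhou on the axis — preferences dip and rise again. Not single-peaked.
Type 6 (peak Osei at position 4): ranking walks positions 4-5-3-2-1, expanding outward from the peak — single-peaked.
Type 7 (peak Osei at position 4): ranking walks positions 4-3-5-2-1, expanding outward from the peak — single-peaked.
Type 2 violates single-peakedness, so the profile is not single-peaked on this axis.

no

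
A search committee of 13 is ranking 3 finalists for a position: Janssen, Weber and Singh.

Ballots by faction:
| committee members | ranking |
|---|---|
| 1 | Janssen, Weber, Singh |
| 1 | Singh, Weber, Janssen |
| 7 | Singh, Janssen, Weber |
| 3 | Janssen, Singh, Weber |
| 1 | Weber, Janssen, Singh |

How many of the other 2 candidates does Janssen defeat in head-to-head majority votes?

1

Janssen against each rival (13 committee members):
Janssen vs Weber: Janssen, 11–2.
Janssen vs Singh: Janssen is ranked higher on 1+3+1 = 5 ballots, Singh on 8. Singh wins 8–5.
Janssen beats Weber; loses to Singh — 1 pairwise win.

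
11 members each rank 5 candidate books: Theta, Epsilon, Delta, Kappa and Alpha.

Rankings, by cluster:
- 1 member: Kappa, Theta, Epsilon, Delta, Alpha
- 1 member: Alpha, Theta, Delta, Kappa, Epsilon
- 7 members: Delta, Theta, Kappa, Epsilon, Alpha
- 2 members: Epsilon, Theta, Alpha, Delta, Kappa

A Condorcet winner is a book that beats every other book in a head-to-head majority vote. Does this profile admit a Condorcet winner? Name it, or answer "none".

Delta

Head-to-head results (11 members):
Theta vs Epsilon: 9 to 2, Theta.
Theta vs Delta: Theta is ranked higher on 1+1+2 = 4 ballots, Delta on 7. Delta wins 7–4.
Theta vs Kappa: 1+7+2 = 10 for Theta, 1 for Kappa — Theta by 10–1.
Theta vs Alpha: 10 to 1, Theta.
Epsilon vs Delta: Epsilon is ranked higher on 1+2 = 3 ballots, Delta on 8. Delta wins 8–3.
Epsilon vs Kappa: 2 for Epsilon, 9 for Kappa — Kappa by 9–2.
Epsilon vs Alpha: 1+7+2 = 10 for Epsilon, 1 for Alpha — Epsilon by 10–1.
Delta vs Kappa: Delta preferred on 1+7+2 = 10 ballots; Delta wins 10–1.
Delta vs Alpha: Delta is ranked higher on 1+7 = 8 ballots, Alpha on 3. Delta wins 8–3.
Kappa vs Alpha: Kappa preferred on 1+7 = 8 ballots; Kappa wins 8–3.
Delta defeats every rival head-to-head and is the Condorcet winner.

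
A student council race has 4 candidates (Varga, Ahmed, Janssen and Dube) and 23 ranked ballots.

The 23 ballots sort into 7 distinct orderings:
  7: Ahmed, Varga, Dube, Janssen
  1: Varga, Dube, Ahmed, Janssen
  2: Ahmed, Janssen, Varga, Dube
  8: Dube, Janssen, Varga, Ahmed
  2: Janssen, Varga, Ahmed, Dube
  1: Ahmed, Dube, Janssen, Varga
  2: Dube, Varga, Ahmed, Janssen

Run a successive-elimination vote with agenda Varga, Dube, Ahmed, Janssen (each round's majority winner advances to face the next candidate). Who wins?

Round 1: Varga vs Dube — 12–11, Varga advances.
Round 2: Varga vs Ahmed — 13–10, Varga advances.
Round 3: Varga vs Janssen — 10–13, Janssen advances.
The agenda winner is Janssen.

Janssen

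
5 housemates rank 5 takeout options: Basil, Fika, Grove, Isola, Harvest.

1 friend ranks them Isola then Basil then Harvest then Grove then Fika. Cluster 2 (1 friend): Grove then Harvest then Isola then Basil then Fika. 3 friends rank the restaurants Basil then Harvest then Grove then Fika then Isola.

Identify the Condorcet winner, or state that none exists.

Basil

Pairwise majorities:
Basil vs Fika: 5 to 0, Basil.
Basil vs Grove: 4 to 1, Basil.
Basil vs Isola: Basil preferred on 3 ballots; Basil wins 3–2.
Basil vs Harvest: Basil preferred on 1+3 = 4 ballots; Basil wins 4–1.
Fika vs Grove: 0 to 5, Grove.
Fika vs Isola: Fika is ranked higher on 3 ballots, Isola on 2. Fika wins 3–2.
Fika vs Harvest: 0 to 5, Harvest.
Grove vs Isola: Grove is ranked higher on 1+3 = 4 ballots, Isola on 1. Grove wins 4–1.
Grove vs Harvest: Grove preferred on 1 ballot; Harvest wins 4–1.
Isola vs Harvest: 1 for Isola, 4 for Harvest — Harvest by 4–1.
Basil wins every pairwise contest, so Basil is the Condorcet winner.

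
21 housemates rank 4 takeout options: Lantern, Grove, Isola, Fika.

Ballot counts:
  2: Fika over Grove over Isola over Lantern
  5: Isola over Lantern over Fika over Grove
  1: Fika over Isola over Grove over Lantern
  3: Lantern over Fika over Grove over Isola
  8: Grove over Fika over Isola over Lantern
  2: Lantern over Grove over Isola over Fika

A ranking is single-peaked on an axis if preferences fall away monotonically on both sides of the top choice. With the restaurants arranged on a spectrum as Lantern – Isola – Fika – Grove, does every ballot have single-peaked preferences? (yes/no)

no

Axis positions: Lantern=1, Isola=2, Fika=3, Grove=4.
Type 1 (peak Fika at position 3): ranking walks positions 3-4-2-1, expanding outward from the peak — single-peaked.
Type 2 (peak Isola at position 2): ranking walks positions 2-1-3-4, expanding outward from the peak — single-peaked.
Type 3 (peak Fika at position 3): ranking walks positions 3-2-4-1, expanding outward from the peak — single-peaked.
Type 4: ranking walks positions 1-3-4-2; Fika is ranked above Isola even though Isola lies between Fika and the peak Lantern on the axis — preferences dip and rise again. Not single-peaked.
Type 5 (peak Grove at position 4): ranking walks positions 4-3-2-1, expanding outward from the peak — single-peaked.
Type 6: ranking walks positions 1-4-2-3; Grove is ranked above Isola even though Isola lies between Grove and the peak Lantern on the axis — preferences dip and rise again. Not single-peaked.
Type 4 violates single-peakedness, so the profile is not single-peaked on this axis.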